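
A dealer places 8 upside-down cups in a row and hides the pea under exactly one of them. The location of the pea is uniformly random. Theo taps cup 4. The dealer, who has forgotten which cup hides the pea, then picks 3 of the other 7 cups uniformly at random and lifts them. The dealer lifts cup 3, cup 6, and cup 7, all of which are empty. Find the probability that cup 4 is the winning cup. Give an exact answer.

Apply Bayes' rule, conditioning on where the pea actually is.
If it is under any of cups 1, 2, 4, 5, and 8 (prior 1/8 each): the dealer picks exactly this set with probability 1/35 regardless, and none is the prize; weight (1/8)·(1/35) = 1/280 each.
If it is under any of cups 3, 6, and 7 (prior 1/8 each): that cup was opened and seen not to hold the prize — ruled out; weight (1/8)·0 = 0 each.
The weights sum to 1/56.
So P(the pea under cup 4 | the dealer opened cup 3, cup 6, and cup 7) = (1/280) / (1/56) = 1/5.

1/5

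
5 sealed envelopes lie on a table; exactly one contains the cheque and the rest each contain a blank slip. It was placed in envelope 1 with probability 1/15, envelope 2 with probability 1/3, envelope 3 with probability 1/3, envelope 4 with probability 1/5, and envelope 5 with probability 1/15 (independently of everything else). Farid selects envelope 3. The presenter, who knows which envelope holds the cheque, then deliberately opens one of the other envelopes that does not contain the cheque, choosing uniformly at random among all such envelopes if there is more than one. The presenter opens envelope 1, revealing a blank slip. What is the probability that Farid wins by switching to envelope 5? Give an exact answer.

Condition on the true location of the cheque.
If it is in envelope 1 (prior 1/15): the presenter opened envelope 1, so this case is ruled out; weight (1/15)·0 = 0.
If it is in envelope 2 (prior 1/3): the presenter has 3 equally likely choices, so probability 1/3; weight (1/3)·(1/3) = 1/9.
If it is in envelope 3 (prior 1/3): the presenter has 4 equally likely choices, so probability 1/4; weight (1/3)·(1/4) = 1/12.
If it is in envelope 4 (prior 1/5): the presenter has 3 equally likely choices, so probability 1/3; weight (1/5)·(1/3) = 1/15.
If it is in envelope 5 (prior 1/15): the presenter has 3 equally likely choices, so probability 1/3; weight (1/15)·(1/3) = 1/45.
The weights sum to 17/60.
So P(the cheque in envelope 5 | the presenter opened envelope 1) = (1/45) / (17/60) = 4/51.

4/51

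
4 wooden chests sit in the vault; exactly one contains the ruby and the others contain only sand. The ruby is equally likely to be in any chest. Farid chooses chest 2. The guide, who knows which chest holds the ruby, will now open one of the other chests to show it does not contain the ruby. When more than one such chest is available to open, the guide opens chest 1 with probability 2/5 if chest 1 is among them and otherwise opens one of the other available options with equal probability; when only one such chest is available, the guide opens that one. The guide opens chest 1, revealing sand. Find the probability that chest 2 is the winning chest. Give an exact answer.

Apply Bayes' rule, conditioning on where the ruby actually is.
If it is in chest 1 (prior 1/4): the guide opened chest 1, so this case is ruled out; weight (1/4)·0 = 0.
If it is in any of chests 2, 3, and 4 (prior 1/4 each): chest 1 is available, opened with probability 2/5; weight (1/4)·(2/5) = 1/10 each.
The weights sum to 3/10.
So P(the ruby in chest 2 | the guide opened chest 1) = (1/10) / (3/10) = 1/3.

1/3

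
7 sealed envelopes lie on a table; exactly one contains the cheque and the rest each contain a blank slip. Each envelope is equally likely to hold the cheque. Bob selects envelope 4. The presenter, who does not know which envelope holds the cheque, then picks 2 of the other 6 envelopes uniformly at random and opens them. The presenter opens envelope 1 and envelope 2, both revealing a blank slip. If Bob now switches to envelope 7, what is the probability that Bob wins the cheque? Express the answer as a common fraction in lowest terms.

1/5

Apply Bayes' rule, conditioning on where the cheque actually is.
If it is in either of envelopes 1 and 2 (prior 1/7 each): that envelope was opened and seen not to hold the prize — ruled out; weight (1/7)·0 = 0 each.
If it is in any of envelopes 3, 4, 5, 6, and 7 (prior 1/7 each): the presenter picks exactly this set with probability 1/15 regardless, and none is the prize; weight (1/7)·(1/15) = 1/105 each.
The weights sum to 1/21.
So P(the cheque in envelope 7 | the presenter opened envelope 1 and envelope 2) = (1/105) / (1/21) = 1/5.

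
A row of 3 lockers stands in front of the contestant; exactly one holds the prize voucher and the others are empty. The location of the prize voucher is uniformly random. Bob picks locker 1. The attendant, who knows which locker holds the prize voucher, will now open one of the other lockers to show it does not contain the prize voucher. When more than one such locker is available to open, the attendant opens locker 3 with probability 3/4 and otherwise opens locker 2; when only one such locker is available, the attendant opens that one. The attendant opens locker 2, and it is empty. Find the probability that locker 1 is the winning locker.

Condition on the true location of the prize voucher.
If it is in locker 1 (prior 1/3): locker 3 is available but not opened, probability 1/4; weight (1/3)·(1/4) = 1/12.
If it is in locker 2 (prior 1/3): the attendant opened locker 2, so this case is ruled out; weight (1/3)·0 = 0.
If it is in locker 3 (prior 1/3): only locker 2 is available, probability 1; weight (1/3)·1 = 1/3.
The weights sum to 5/12.
So P(the prize voucher in locker 1 | the attendant opened locker 2) = (1/12) / (5/12) = 1/5.

1/5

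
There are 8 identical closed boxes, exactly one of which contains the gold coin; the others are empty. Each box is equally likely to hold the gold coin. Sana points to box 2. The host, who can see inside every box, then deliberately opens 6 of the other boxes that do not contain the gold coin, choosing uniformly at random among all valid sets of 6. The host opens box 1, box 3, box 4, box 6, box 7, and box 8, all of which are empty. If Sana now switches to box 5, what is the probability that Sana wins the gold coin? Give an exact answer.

Consider each possible location of the gold coin in turn.
If it is in any of boxes 1, 3, 4, 6, 7, and 8 (prior 1/8 each): that box was opened and seen not to hold the prize — ruled out; weight (1/8)·0 = 0 each.
If it is in box 2 (prior 1/8): the host has 7 equally likely choices, so probability 1/7; weight (1/8)·(1/7) = 1/56.
If it is in box 5 (prior 1/8): the host has no choice, probability 1; weight (1/8)·1 = 1/8.
The weights sum to 1/7.
So P(the gold coin in box 5 | the host opened box 1, box 3, box 4, box 6, box 7, and box 8) = (1/8) / (1/7) = 7/8.

7/8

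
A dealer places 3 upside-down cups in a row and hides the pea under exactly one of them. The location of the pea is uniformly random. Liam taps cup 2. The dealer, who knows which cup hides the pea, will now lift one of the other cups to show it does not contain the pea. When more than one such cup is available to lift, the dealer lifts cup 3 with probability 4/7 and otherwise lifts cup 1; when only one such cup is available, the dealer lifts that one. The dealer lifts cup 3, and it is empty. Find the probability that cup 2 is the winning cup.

Condition on the true location of the pea.
If it is under cup 1 (prior 1/3): only cup 3 is available, probability 1; weight (1/3)·1 = 1/3.
If it is under cup 2 (prior 1/3): cup 3 is available, opened with probability 4/7; weight (1/3)·(4/7) = 4/21.
If it is under cup 3 (prior 1/3): the dealer opened cup 3, so this case is ruled out; weight (1/3)·0 = 0.
The weights sum to 11/21.
So P(the pea under cup 2 | the dealer opened cup 3) = (4/21) / (11/21) = 4/11.

4/11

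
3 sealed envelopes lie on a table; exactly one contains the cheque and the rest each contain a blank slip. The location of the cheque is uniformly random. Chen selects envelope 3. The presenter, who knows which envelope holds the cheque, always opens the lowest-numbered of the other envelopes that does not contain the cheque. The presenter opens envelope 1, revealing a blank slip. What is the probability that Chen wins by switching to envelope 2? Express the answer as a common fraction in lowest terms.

1/2

Consider each possible location of the cheque in turn.
If it is in envelope 1 (prior 1/3): the presenter opened envelope 1, so this case is ruled out; weight (1/3)·0 = 0.
If it is in either of envelopes 2 and 3 (prior 1/3 each): envelope 1 is the lowest-numbered option available, probability 1; weight (1/3)·1 = 1/3 each.
The weights sum to 2/3.
So P(the cheque in envelope 2 | the presenter opened envelope 1) = (1/3) / (2/3) = 1/2.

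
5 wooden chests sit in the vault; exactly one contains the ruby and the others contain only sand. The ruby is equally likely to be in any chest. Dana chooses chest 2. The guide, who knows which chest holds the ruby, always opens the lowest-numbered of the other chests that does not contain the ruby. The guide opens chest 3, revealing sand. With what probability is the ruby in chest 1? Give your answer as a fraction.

1

Apply Bayes' rule, conditioning on where the ruby actually is.
If it is in chest 1 (prior 1/5): chest 3 is the lowest-numbered option available, probability 1; weight (1/5)·1 = 1/5.
If it is in any of chests 2, 4, and 5 (prior 1/5 each): the guide would have opened chest 1 instead, probability 0; weight (1/5)·0 = 0 each.
If it is in chest 3 (prior 1/5): the guide opened chest 3, so this case is ruled out; weight (1/5)·0 = 0.
The weights sum to 1/5.
So P(the ruby in chest 1 | the guide opened chest 3) = (1/5) / (1/5) = 1.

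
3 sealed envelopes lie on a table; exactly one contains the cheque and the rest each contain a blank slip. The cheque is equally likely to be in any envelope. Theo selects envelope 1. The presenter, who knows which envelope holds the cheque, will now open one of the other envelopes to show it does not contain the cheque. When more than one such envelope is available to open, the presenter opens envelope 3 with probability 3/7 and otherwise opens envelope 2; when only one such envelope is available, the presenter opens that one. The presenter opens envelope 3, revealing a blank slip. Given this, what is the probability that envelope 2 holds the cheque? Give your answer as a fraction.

7/10

Consider each possible location of the cheque in turn.
If it is in envelope 1 (prior 1/3): envelope 3 is available, opened with probability 3/7; weight (1/3)·(3/7) = 1/7.
If it is in envelope 2 (prior 1/3): only envelope 3 is available, probability 1; weight (1/3)·1 = 1/3.
If it is in envelope 3 (prior 1/3): the presenter opened envelope 3, so this case is ruled out; weight (1/3)·0 = 0.
The weights sum to 10/21.
So P(the cheque in envelope 2 | the presenter opened envelope 3) = (1/3) / (10/21) = 7/10.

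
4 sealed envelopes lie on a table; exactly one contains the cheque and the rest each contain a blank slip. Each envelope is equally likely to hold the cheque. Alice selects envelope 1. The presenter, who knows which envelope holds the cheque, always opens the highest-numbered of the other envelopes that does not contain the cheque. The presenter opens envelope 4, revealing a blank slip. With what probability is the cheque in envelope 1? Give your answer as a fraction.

Condition on the true location of the cheque.
If it is in any of envelopes 1, 2, and 3 (prior 1/4 each): envelope 4 is the highest-numbered option available, probability 1; weight (1/4)·1 = 1/4 each.
If it is in envelope 4 (prior 1/4): the presenter opened envelope 4, so this case is ruled out; weight (1/4)·0 = 0.
The weights sum to 3/4.
So P(the cheque in envelope 1 | the presenter opened envelope 4) = (1/4) / (3/4) = 1/3.

1/3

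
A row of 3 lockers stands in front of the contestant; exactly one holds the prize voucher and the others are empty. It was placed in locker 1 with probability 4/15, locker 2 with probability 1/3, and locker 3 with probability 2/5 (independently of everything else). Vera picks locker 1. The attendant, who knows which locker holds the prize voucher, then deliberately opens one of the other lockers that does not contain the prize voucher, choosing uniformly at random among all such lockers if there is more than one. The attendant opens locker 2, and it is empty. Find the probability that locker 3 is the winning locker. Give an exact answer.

3/4

Apply Bayes' rule, conditioning on where the prize voucher actually is.
If it is in locker 1 (prior 4/15): the attendant has 2 equally likely choices, so probability 1/2; weight (4/15)·(1/2) = 2/15.
If it is in locker 2 (prior 1/3): the attendant opened locker 2, so this case is ruled out; weight (1/3)·0 = 0.
If it is in locker 3 (prior 2/5): the attendant has no choice, probability 1; weight (2/5)·1 = 2/5.
The weights sum to 8/15.
So P(the prize voucher in locker 3 | the attendant opened locker 2) = (2/5) / (8/15) = 3/4.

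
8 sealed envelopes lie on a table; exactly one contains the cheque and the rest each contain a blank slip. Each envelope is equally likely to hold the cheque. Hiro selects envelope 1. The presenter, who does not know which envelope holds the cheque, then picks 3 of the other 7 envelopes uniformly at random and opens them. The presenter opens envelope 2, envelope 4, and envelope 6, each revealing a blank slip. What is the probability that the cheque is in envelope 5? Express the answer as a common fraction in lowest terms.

1/5

Condition on the true location of the cheque.
If it is in any of envelopes 1, 3, 5, 7, and 8 (prior 1/8 each): the presenter picks exactly this set with probability 1/35 regardless, and none is the prize; weight (1/8)·(1/35) = 1/280 each.
If it is in any of envelopes 2, 4, and 6 (prior 1/8 each): that envelope was opened and seen not to hold the prize — ruled out; weight (1/8)·0 = 0 each.
The weights sum to 1/56.
So P(the cheque in envelope 5 | the presenter opened envelope 2, envelope 4, and envelope 6) = (1/280) / (1/56) = 1/5.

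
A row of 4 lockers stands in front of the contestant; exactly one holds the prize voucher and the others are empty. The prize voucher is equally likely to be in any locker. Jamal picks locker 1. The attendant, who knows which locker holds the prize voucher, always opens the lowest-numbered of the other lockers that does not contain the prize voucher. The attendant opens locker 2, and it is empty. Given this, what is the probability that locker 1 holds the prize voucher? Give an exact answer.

Consider each possible location of the prize voucher in turn.
If it is in any of lockers 1, 3, and 4 (prior 1/4 each): locker 2 is the lowest-numbered option available, probability 1; weight (1/4)·1 = 1/4 each.
If it is in locker 2 (prior 1/4): the attendant opened locker 2, so this case is ruled out; weight (1/4)·0 = 0.
The weights sum to 3/4.
So P(the prize voucher in locker 1 | the attendant opened locker 2) = (1/4) / (3/4) = 1/3.

1/3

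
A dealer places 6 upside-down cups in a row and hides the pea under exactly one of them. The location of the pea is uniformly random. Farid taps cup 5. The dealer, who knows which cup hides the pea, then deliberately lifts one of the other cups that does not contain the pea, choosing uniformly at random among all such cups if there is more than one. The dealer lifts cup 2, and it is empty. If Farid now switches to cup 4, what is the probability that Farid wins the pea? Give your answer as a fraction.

5/24

Apply Bayes' rule, conditioning on where the pea actually is.
If it is under any of cups 1, 3, 4, and 6 (prior 1/6 each): the dealer has 4 equally likely choices, so probability 1/4; weight (1/6)·(1/4) = 1/24 each.
If it is under cup 2 (prior 1/6): the dealer opened cup 2, so this case is ruled out; weight (1/6)·0 = 0.
If it is under cup 5 (prior 1/6): the dealer has 5 equally likely choices, so probability 1/5; weight (1/6)·(1/5) = 1/30.
The weights sum to 1/5.
So P(the pea under cup 4 | the dealer opened cup 2) = (1/24) / (1/5) = 5/24.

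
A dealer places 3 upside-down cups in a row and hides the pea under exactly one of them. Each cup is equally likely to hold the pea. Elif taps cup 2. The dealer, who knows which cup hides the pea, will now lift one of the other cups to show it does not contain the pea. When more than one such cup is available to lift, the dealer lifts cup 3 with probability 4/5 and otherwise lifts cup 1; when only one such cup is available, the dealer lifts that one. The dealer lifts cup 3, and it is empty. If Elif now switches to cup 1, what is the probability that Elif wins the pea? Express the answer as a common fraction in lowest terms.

Condition on the true location of the pea.
If it is under cup 1 (prior 1/3): only cup 3 is available, probability 1; weight (1/3)·1 = 1/3.
If it is under cup 2 (prior 1/3): cup 3 is available, opened with probability 4/5; weight (1/3)·(4/5) = 4/15.
If it is under cup 3 (prior 1/3): the dealer opened cup 3, so this case is ruled out; weight (1/3)·0 = 0.
The weights sum to 3/5.
So P(the pea under cup 1 | the dealer opened cup 3) = (1/3) / (3/5) = 5/9.

5/9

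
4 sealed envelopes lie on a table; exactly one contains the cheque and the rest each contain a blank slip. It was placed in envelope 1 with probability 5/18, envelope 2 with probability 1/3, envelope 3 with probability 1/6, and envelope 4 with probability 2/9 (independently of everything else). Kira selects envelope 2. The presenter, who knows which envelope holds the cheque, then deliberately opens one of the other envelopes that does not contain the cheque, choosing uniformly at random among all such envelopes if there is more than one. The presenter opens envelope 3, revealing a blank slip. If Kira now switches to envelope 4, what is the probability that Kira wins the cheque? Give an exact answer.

Apply Bayes' rule, conditioning on where the cheque actually is.
If it is in envelope 1 (prior 5/18): the presenter has 2 equally likely choices, so probability 1/2; weight (5/18)·(1/2) = 5/36.
If it is in envelope 2 (prior 1/3): the presenter has 3 equally likely choices, so probability 1/3; weight (1/3)·(1/3) = 1/9.
If it is in envelope 3 (prior 1/6): the presenter opened envelope 3, so this case is ruled out; weight (1/6)·0 = 0.
If it is in envelope 4 (prior 2/9): the presenter has 2 equally likely choices, so probability 1/2; weight (2/9)·(1/2) = 1/9.
The weights sum to 13/36.
So P(the cheque in envelope 4 | the presenter opened envelope 3) = (1/9) / (13/36) = 4/13.

4/13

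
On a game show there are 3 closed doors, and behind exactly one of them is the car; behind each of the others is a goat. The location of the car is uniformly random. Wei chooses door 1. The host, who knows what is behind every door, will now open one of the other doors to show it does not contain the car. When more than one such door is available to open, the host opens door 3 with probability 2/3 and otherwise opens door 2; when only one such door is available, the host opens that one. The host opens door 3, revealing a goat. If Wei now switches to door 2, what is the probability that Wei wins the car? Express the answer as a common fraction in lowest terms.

3/5

Condition on the true location of the car.
If it is behind door 1 (prior 1/3): door 3 is available, opened with probability 2/3; weight (1/3)·(2/3) = 2/9.
If it is behind door 2 (prior 1/3): only door 3 is available, probability 1; weight (1/3)·1 = 1/3.
If it is behind door 3 (prior 1/3): the host opened door 3, so this case is ruled out; weight (1/3)·0 = 0.
The weights sum to 5/9.
So P(the car behind door 2 | the host opened door 3) = (1/3) / (5/9) = 3/5.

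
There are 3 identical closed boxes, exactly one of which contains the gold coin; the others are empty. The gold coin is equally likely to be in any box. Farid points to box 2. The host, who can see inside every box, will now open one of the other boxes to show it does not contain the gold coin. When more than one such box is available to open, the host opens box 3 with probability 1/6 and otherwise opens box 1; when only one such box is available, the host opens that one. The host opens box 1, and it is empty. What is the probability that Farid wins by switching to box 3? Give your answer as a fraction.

Apply Bayes' rule, conditioning on where the gold coin actually is.
If it is in box 1 (prior 1/3): the host opened box 1, so this case is ruled out; weight (1/3)·0 = 0.
If it is in box 2 (prior 1/3): box 3 is available but not opened, probability 5/6; weight (1/3)·(5/6) = 5/18.
If it is in box 3 (prior 1/3): only box 1 is available, probability 1; weight (1/3)·1 = 1/3.
The weights sum to 11/18.
So P(the gold coin in box 3 | the host opened box 1) = (1/3) / (11/18) = 6/11.

6/11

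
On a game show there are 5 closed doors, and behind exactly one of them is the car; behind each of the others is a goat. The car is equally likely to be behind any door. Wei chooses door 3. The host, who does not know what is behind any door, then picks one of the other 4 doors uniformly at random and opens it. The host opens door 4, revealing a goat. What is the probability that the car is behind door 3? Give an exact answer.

Condition on the true location of the car.
If it is behind any of doors 1, 2, 3, and 5 (prior 1/5 each): the host picks door 4 with probability 1/4 regardless, and it is not the prize; weight (1/5)·(1/4) = 1/20 each.
If it is behind door 4 (prior 1/5): the host opened door 4, so this case is ruled out; weight (1/5)·0 = 0.
The weights sum to 1/5.
So P(the car behind door 3 | the host opened door 4) = (1/20) / (1/5) = 1/4.

1/4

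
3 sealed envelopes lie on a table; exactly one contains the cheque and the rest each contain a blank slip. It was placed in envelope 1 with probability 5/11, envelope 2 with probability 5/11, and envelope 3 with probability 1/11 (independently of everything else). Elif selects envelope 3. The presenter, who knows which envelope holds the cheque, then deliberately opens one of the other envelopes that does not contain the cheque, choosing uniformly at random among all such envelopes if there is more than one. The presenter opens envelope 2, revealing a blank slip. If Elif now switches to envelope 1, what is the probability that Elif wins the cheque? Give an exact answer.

Condition on the true location of the cheque.
If it is in envelope 1 (prior 5/11): the presenter has no choice, probability 1; weight (5/11)·1 = 5/11.
If it is in envelope 2 (prior 5/11): the presenter opened envelope 2, so this case is ruled out; weight (5/11)·0 = 0.
If it is in envelope 3 (prior 1/11): the presenter has 2 equally likely choices, so probability 1/2; weight (1/11)·(1/2) = 1/22.
The weights sum to 1/2.
So P(the cheque in envelope 1 | the presenter opened envelope 2) = (5/11) / (1/2) = 10/11.

10/11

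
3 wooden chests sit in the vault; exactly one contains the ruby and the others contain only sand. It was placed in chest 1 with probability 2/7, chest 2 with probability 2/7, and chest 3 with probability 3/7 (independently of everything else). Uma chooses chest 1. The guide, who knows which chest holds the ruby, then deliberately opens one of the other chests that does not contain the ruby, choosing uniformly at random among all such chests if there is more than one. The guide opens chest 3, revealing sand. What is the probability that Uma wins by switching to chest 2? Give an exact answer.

Apply Bayes' rule, conditioning on where the ruby actually is.
If it is in chest 1 (prior 2/7): the guide has 2 equally likely choices, so probability 1/2; weight (2/7)·(1/2) = 1/7.
If it is in chest 2 (prior 2/7): the guide has no choice, probability 1; weight (2/7)·1 = 2/7.
If it is in chest 3 (prior 3/7): the guide opened chest 3, so this case is ruled out; weight (3/7)·0 = 0.
The weights sum to 3/7.
So P(the ruby in chest 2 | the guide opened chest 3) = (2/7) / (3/7) = 2/3.

2/3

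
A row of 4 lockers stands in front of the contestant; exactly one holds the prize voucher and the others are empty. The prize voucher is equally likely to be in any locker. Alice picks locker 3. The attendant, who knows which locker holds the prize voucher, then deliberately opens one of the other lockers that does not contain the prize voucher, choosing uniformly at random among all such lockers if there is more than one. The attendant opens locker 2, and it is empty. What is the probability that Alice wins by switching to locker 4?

3/8

Condition on the true location of the prize voucher.
If it is in either of lockers 1 and 4 (prior 1/4 each): the attendant has 2 equally likely choices, so probability 1/2; weight (1/4)·(1/2) = 1/8 each.
If it is in locker 2 (prior 1/4): the attendant opened locker 2, so this case is ruled out; weight (1/4)·0 = 0.
If it is in locker 3 (prior 1/4): the attendant has 3 equally likely choices, so probability 1/3; weight (1/4)·(1/3) = 1/12.
The weights sum to 1/3.
So P(the prize voucher in locker 4 | the attendant opened locker 2) = (1/8) / (1/3) = 3/8.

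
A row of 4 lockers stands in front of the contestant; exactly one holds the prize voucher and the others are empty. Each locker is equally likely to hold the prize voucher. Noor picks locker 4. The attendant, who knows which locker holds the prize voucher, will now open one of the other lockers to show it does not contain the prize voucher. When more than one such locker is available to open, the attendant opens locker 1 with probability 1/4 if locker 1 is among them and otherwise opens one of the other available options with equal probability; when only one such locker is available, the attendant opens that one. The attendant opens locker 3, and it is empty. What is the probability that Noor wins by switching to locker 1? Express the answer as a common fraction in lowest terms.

4/13

Condition on the true location of the prize voucher.
If it is in locker 1 (prior 1/4): locker 1 holds the prize so is unavailable; the attendant chooses uniformly among the 2 others, probability 1/2; weight (1/4)·(1/2) = 1/8.
If it is in locker 2 (prior 1/4): locker 1 is available but not opened, probability 3/4; weight (1/4)·(3/4) = 3/16.
If it is in locker 3 (prior 1/4): the attendant opened locker 3, so this case is ruled out; weight (1/4)·0 = 0.
If it is in locker 4 (prior 1/4): locker 1 is available but not opened; locker 3 gets probability (1 − 1/4)/2 = 3/8; weight (1/4)·(3/8) = 3/32.
The weights sum to 13/32.
So P(the prize voucher in locker 1 | the attendant opened locker 3) = (1/8) / (13/32) = 4/13.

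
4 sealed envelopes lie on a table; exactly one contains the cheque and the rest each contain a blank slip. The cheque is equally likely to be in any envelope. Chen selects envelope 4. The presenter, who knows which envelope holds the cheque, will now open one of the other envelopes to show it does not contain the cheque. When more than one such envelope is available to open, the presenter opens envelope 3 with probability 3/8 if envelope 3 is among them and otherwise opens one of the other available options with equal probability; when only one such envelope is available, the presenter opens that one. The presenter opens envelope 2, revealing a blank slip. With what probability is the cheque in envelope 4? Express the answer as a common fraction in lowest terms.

5/23

Apply Bayes' rule, conditioning on where the cheque actually is.
If it is in envelope 1 (prior 1/4): envelope 3 is available but not opened, probability 5/8; weight (1/4)·(5/8) = 5/32.
If it is in envelope 2 (prior 1/4): the presenter opened envelope 2, so this case is ruled out; weight (1/4)·0 = 0.
If it is in envelope 3 (prior 1/4): envelope 3 holds the prize so is unavailable; the presenter chooses uniformly among the 2 others, probability 1/2; weight (1/4)·(1/2) = 1/8.
If it is in envelope 4 (prior 1/4): envelope 3 is available but not opened; envelope 2 gets probability (1 − 3/8)/2 = 5/16; weight (1/4)·(5/16) = 5/64.
The weights sum to 23/64.
So P(the cheque in envelope 4 | the presenter opened envelope 2) = (5/64) / (23/64) = 5/23.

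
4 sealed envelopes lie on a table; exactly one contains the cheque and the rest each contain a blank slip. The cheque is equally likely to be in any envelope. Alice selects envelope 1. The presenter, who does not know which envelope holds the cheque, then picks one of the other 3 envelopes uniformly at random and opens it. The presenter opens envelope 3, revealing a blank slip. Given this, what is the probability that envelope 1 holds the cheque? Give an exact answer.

1/3

Apply Bayes' rule, conditioning on where the cheque actually is.
If it is in any of envelopes 1, 2, and 4 (prior 1/4 each): the presenter picks envelope 3 with probability 1/3 regardless, and it is not the prize; weight (1/4)·(1/3) = 1/12 each.
If it is in envelope 3 (prior 1/4): the presenter opened envelope 3, so this case is ruled out; weight (1/4)·0 = 0.
The weights sum to 1/4.
So P(the cheque in envelope 1 | the presenter opened envelope 3) = (1/12) / (1/4) = 1/3.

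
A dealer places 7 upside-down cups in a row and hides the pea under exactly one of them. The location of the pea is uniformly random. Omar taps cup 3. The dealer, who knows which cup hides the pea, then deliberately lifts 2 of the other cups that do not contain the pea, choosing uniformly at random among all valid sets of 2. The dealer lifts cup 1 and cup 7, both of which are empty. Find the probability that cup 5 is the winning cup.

Consider each possible location of the pea in turn.
If it is under either of cups 1 and 7 (prior 1/7 each): that cup was opened and seen not to hold the prize — ruled out; weight (1/7)·0 = 0 each.
If it is under any of cups 2, 4, 5, and 6 (prior 1/7 each): the dealer has 10 equally likely choices, so probability 1/10; weight (1/7)·(1/10) = 1/70 each.
If it is under cup 3 (prior 1/7): the dealer has 15 equally likely choices, so probability 1/15; weight (1/7)·(1/15) = 1/105.
The weights sum to 1/15.
So P(the pea under cup 5 | the dealer opened cup 1 and cup 7) = (1/70) / (1/15) = 3/14.

3/14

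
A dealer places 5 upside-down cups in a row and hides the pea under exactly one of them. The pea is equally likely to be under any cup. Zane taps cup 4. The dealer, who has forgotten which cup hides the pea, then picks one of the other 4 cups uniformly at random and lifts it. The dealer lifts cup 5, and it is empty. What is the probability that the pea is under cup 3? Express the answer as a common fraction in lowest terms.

1/4

Because the dealer chose which cup to lift without knowing where the pea is, the choice is independent of the prize location. Learning that cup 5 does not hold the pea simply rules out that one location and leaves the remaining 4 cups still equally likely by symmetry.
So P(the pea under cup 3) = 1/4.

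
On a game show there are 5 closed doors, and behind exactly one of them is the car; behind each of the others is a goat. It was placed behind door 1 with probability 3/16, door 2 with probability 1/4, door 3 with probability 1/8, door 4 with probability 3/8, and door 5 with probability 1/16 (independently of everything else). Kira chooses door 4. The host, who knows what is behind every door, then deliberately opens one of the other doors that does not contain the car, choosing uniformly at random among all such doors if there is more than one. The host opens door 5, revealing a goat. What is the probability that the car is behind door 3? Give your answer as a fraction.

Consider each possible location of the car in turn.
If it is behind door 1 (prior 3/16): the host has 3 equally likely choices, so probability 1/3; weight (3/16)·(1/3) = 1/16.
If it is behind door 2 (prior 1/4): the host has 3 equally likely choices, so probability 1/3; weight (1/4)·(1/3) = 1/12.
If it is behind door 3 (prior 1/8): the host has 3 equally likely choices, so probability 1/3; weight (1/8)·(1/3) = 1/24.
If it is behind door 4 (prior 3/8): the host has 4 equally likely choices, so probability 1/4; weight (3/8)·(1/4) = 3/32.
If it is behind door 5 (prior 1/16): the host opened door 5, so this case is ruled out; weight (1/16)·0 = 0.
The weights sum to 9/32.
So P(the car behind door 3 | the host opened door 5) = (1/24) / (9/32) = 4/27.

4/27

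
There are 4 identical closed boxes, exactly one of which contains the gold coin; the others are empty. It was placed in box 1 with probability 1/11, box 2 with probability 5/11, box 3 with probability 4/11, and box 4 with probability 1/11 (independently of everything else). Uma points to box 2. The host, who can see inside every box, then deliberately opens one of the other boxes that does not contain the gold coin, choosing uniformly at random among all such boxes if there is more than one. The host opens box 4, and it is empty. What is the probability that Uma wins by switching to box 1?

3/25

Consider each possible location of the gold coin in turn.
If it is in box 1 (prior 1/11): the host has 2 equally likely choices, so probability 1/2; weight (1/11)·(1/2) = 1/22.
If it is in box 2 (prior 5/11): the host has 3 equally likely choices, so probability 1/3; weight (5/11)·(1/3) = 5/33.
If it is in box 3 (prior 4/11): the host has 2 equally likely choices, so probability 1/2; weight (4/11)·(1/2) = 2/11.
If it is in box 4 (prior 1/11): the host opened box 4, so this case is ruled out; weight (1/11)·0 = 0.
The weights sum to 25/66.
So P(the gold coin in box 1 | the host opened box 4) = (1/22) / (25/66) = 3/25.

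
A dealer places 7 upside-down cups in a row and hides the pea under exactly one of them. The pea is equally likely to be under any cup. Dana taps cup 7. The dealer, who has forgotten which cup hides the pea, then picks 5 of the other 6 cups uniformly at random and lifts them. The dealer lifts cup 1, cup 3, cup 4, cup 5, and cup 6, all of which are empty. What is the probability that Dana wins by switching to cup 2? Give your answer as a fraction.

Because the dealer chose which cups to lift without knowing where the pea is, the choice is independent of the prize location. Learning that none of the 5 opened cups holds the pea simply rules out those 5 locations and leaves the remaining 2 cups still equally likely by symmetry.
So P(the pea under cup 2) = 1/2.

1/2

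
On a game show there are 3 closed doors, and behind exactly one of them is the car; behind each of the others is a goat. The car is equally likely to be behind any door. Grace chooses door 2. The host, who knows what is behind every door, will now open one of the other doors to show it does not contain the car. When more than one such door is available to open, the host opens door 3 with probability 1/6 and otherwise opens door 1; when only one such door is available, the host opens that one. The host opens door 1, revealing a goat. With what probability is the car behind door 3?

Condition on the true location of the car.
If it is behind door 1 (prior 1/3): the host opened door 1, so this case is ruled out; weight (1/3)·0 = 0.
If it is behind door 2 (prior 1/3): door 3 is available but not opened, probability 5/6; weight (1/3)·(5/6) = 5/18.
If it is behind door 3 (prior 1/3): only door 1 is available, probability 1; weight (1/3)·1 = 1/3.
The weights sum to 11/18.
So P(the car behind door 3 | the host opened door 1) = (1/3) / (11/18) = 6/11.

6/11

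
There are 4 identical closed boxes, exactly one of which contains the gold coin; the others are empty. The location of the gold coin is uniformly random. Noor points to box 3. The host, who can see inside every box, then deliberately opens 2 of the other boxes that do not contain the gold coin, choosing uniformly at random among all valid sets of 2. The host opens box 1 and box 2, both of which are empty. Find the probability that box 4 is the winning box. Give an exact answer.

3/4

Consider each possible location of the gold coin in turn.
If it is in either of boxes 1 and 2 (prior 1/4 each): that box was opened and seen not to hold the prize — ruled out; weight (1/4)·0 = 0 each.
If it is in box 3 (prior 1/4): the host has 3 equally likely choices, so probability 1/3; weight (1/4)·(1/3) = 1/12.
If it is in box 4 (prior 1/4): the host has no choice, probability 1; weight (1/4)·1 = 1/4.
The weights sum to 1/3.
So P(the gold coin in box 4 | the host opened box 1 and box 2) = (1/4) / (1/3) = 3/4.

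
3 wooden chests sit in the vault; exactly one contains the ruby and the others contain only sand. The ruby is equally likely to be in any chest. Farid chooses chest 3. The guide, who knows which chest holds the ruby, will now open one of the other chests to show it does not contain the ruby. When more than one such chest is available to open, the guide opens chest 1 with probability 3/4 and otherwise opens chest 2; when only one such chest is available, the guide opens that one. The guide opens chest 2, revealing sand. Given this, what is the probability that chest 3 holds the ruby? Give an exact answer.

1/5

Consider each possible location of the ruby in turn.
If it is in chest 1 (prior 1/3): only chest 2 is available, probability 1; weight (1/3)·1 = 1/3.
If it is in chest 2 (prior 1/3): the guide opened chest 2, so this case is ruled out; weight (1/3)·0 = 0.
If it is in chest 3 (prior 1/3): chest 1 is available but not opened, probability 1/4; weight (1/3)·(1/4) = 1/12.
The weights sum to 5/12.
So P(the ruby in chest 3 | the guide opened chest 2) = (1/12) / (5/12) = 1/5.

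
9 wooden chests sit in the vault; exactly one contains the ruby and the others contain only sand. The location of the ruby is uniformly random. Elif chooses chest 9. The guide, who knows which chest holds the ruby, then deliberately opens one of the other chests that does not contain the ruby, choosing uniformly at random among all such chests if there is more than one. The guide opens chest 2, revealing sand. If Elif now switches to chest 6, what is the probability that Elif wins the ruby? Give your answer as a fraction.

Consider each possible location of the ruby in turn.
If it is in any of chests 1, 3, 4, 5, 6, 7, and 8 (prior 1/9 each): the guide has 7 equally likely choices, so probability 1/7; weight (1/9)·(1/7) = 1/63 each.
If it is in chest 2 (prior 1/9): the guide opened chest 2, so this case is ruled out; weight (1/9)·0 = 0.
If it is in chest 9 (prior 1/9): the guide has 8 equally likely choices, so probability 1/8; weight (1/9)·(1/8) = 1/72.
The weights sum to 1/8.
So P(the ruby in chest 6 | the guide opened chest 2) = (1/63) / (1/8) = 8/63.

8/63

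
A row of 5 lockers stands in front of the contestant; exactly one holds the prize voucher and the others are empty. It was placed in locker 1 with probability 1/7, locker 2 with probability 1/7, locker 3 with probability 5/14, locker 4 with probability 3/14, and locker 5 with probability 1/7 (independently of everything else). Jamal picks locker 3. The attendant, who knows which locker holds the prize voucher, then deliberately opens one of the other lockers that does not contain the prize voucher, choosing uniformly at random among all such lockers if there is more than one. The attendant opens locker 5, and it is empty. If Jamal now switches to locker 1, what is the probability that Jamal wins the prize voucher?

Condition on the true location of the prize voucher.
If it is in either of lockers 1 and 2 (prior 1/7 each): the attendant has 3 equally likely choices, so probability 1/3; weight (1/7)·(1/3) = 1/21 each.
If it is in locker 3 (prior 5/14): the attendant has 4 equally likely choices, so probability 1/4; weight (5/14)·(1/4) = 5/56.
If it is in locker 4 (prior 3/14): the attendant has 3 equally likely choices, so probability 1/3; weight (3/14)·(1/3) = 1/14.
If it is in locker 5 (prior 1/7): the attendant opened locker 5, so this case is ruled out; weight (1/7)·0 = 0.
The weights sum to 43/168.
So P(the prize voucher in locker 1 | the attendant opened locker 5) = (1/21) / (43/168) = 8/43.

8/43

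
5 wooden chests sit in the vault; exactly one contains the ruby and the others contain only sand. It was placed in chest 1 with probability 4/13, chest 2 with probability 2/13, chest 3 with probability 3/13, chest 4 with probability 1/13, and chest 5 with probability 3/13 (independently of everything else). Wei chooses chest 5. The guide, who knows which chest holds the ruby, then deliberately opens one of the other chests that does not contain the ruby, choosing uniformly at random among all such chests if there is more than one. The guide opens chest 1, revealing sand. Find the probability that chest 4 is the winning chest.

4/33

Consider each possible location of the ruby in turn.
If it is in chest 1 (prior 4/13): the guide opened chest 1, so this case is ruled out; weight (4/13)·0 = 0.
If it is in chest 2 (prior 2/13): the guide has 3 equally likely choices, so probability 1/3; weight (2/13)·(1/3) = 2/39.
If it is in chest 3 (prior 3/13): the guide has 3 equally likely choices, so probability 1/3; weight (3/13)·(1/3) = 1/13.
If it is in chest 4 (prior 1/13): the guide has 3 equally likely choices, so probability 1/3; weight (1/13)·(1/3) = 1/39.
If it is in chest 5 (prior 3/13): the guide has 4 equally likely choices, so probability 1/4; weight (3/13)·(1/4) = 3/52.
The weights sum to 11/52.
So P(the ruby in chest 4 | the guide opened chest 1) = (1/39) / (11/52) = 4/33.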